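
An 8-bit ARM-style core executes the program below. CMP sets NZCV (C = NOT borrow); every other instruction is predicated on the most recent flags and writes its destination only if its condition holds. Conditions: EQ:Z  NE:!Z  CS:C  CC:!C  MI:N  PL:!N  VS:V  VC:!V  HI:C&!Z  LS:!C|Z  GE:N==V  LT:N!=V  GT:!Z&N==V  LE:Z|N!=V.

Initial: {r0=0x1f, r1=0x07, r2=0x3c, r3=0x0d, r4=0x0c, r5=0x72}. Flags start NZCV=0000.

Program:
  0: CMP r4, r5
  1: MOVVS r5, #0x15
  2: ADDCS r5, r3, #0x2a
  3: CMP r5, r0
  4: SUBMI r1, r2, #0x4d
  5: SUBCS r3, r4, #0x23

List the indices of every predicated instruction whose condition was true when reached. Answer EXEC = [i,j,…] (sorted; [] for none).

[0] flags=1000 → (cmp)
[1] flags=1000 VS?F → skip
[2] flags=1000 CS?F → skip
[3] flags=0010 → (cmp)
[4] flags=0010 MI?F → skip
[5] flags=0010 CS?T → r3=0xe9

EXEC = [5]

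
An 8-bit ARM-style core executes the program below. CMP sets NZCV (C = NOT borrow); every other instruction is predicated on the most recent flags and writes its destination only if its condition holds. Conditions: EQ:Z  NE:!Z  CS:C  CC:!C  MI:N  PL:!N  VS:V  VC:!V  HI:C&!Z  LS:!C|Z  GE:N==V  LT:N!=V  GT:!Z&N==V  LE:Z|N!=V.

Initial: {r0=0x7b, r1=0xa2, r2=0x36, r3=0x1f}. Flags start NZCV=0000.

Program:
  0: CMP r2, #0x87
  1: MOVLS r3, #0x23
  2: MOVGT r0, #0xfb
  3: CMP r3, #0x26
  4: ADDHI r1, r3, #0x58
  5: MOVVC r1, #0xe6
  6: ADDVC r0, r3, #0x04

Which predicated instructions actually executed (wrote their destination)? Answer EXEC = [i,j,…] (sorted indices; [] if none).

0: ✓ CMP  NZCV=1001
1: ✓ MOVLS  r3←0x23
2: ✓ MOVGT  r0←0xfb
3: ✓ CMP  NZCV=1000
4: · ADDHI
5: ✓ MOVVC  r1←0xe6
6: ✓ ADDVC  r0←0x27

EXEC = [1,2,5,6]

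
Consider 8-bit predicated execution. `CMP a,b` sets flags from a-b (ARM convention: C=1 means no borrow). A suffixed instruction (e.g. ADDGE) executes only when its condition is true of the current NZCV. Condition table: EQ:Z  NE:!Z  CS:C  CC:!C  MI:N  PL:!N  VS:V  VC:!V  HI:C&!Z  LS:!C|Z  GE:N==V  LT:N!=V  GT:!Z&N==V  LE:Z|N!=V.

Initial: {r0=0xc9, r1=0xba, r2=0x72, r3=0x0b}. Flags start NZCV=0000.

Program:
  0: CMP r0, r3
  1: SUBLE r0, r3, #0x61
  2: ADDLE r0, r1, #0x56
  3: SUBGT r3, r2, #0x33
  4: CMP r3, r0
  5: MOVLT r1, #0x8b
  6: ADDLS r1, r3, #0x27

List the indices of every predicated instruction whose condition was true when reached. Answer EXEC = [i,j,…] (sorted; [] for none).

0: ✓ CMP  NZCV=1010
1: ✓ SUBLE  r0←0xaa
2: ✓ ADDLE  r0←0x10
3: · SUBGT
4: ✓ CMP  NZCV=1000
5: ✓ MOVLT  r1←0x8b
6: ✓ ADDLS  r1←0x32

EXEC = [1,2,5,6]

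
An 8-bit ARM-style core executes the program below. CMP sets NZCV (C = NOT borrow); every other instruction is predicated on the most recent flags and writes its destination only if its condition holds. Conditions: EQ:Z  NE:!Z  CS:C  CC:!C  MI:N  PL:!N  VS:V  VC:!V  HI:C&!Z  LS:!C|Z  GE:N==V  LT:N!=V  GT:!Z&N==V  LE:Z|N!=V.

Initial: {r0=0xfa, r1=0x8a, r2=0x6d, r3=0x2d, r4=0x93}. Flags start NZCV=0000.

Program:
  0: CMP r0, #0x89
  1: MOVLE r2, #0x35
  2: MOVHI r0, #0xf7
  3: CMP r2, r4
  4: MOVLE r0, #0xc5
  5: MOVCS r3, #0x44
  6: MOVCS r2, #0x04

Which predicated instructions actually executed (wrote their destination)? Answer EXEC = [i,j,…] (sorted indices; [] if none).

[0] flags=0010 → (cmp)
[1] flags=0010 LE?F → skip
[2] flags=0010 HI?T → r0=0xf7
[3] flags=1001 → (cmp)
[4] flags=1001 LE?F → skip
[5] flags=1001 CS?F → skip
[6] flags=1001 CS?F → skip

EXEC = [2]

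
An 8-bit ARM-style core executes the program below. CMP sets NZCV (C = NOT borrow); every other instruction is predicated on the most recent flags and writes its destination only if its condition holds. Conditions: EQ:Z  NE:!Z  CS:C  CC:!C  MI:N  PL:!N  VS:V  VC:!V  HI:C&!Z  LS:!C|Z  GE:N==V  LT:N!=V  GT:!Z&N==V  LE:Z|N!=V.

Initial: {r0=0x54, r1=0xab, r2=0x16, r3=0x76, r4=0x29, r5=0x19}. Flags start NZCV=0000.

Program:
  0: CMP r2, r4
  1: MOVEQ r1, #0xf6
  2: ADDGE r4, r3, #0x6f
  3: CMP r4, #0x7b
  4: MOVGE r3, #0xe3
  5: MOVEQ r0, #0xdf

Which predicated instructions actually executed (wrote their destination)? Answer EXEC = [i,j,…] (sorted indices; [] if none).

EXEC = []

[0] flags=1000 → (cmp)
[1] flags=1000 EQ?F → skip
[2] flags=1000 GE?F → skip
[3] flags=1000 → (cmp)
[4] flags=1000 GE?F → skip
[5] flags=1000 EQ?F → skip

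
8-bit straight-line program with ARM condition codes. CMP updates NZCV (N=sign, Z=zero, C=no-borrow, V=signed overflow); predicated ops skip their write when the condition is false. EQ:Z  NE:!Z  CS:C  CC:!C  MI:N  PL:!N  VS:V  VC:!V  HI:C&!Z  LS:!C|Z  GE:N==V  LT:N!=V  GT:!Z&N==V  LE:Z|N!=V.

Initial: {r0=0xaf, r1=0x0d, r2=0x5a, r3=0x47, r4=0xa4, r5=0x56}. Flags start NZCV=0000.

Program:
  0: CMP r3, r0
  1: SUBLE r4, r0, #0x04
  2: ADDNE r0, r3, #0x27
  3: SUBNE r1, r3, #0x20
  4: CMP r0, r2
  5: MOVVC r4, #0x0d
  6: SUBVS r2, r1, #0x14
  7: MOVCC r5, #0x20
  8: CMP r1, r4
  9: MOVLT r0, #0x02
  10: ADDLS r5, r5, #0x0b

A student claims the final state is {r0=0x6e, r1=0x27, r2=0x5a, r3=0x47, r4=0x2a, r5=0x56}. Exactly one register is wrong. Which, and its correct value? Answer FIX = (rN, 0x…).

FIX = (r4, 0x0d)

[0] flags=1001 → (cmp)
[1] flags=1001 LE?F → skip
[2] flags=1001 NE?T → r0=0x6e
[3] flags=1001 NE?T → r1=0x27
[4] flags=0010 → (cmp)
[5] flags=0010 VC?T → r4=0x0d
[6] flags=0010 VS?F → skip
[7] flags=0010 CC?F → skip
[8] flags=0010 → (cmp)
[9] flags=0010 LT?F → skip
[10] flags=0010 LS?F → skip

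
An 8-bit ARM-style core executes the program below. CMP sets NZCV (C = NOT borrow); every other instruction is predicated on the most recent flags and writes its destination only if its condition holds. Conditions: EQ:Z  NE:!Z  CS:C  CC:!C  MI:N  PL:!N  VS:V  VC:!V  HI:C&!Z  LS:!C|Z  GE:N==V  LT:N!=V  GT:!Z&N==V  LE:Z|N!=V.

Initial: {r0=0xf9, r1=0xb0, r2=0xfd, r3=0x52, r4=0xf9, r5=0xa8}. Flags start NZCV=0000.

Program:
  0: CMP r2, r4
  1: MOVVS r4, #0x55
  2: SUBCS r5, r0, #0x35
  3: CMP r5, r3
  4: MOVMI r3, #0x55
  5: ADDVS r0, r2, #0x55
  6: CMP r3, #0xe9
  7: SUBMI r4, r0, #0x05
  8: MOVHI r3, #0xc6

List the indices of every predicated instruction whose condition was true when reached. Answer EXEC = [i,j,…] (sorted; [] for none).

EXEC = [2,5]

[0] flags=0010 → (cmp)
[1] flags=0010 VS?F → skip
[2] flags=0010 CS?T → r5=0xc4
[3] flags=0011 → (cmp)
[4] flags=0011 MI?F → skip
[5] flags=0011 VS?T → r0=0x52
[6] flags=0000 → (cmp)
[7] flags=0000 MI?F → skip
[8] flags=0000 HI?F → skip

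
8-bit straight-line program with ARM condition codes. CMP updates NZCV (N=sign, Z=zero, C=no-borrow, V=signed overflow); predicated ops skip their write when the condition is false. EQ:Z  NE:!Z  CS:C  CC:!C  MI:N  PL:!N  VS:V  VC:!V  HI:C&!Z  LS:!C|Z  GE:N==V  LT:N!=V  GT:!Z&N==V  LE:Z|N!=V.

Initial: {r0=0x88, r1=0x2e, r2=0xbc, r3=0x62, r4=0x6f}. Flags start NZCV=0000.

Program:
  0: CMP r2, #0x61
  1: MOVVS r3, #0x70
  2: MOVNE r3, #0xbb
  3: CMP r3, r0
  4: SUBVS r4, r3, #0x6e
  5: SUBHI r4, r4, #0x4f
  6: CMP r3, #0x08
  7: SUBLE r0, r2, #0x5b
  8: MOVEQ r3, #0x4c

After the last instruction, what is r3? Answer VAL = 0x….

[0] flags=0011 → (cmp)
[1] flags=0011 VS?T → r3=0x70
[2] flags=0011 NE?T → r3=0xbb
[3] flags=0010 → (cmp)
[4] flags=0010 VS?F → skip
[5] flags=0010 HI?T → r4=0x20
[6] flags=1010 → (cmp)
[7] flags=1010 LE?T → r0=0x61
[8] flags=1010 EQ?F → skip

VAL = 0xbb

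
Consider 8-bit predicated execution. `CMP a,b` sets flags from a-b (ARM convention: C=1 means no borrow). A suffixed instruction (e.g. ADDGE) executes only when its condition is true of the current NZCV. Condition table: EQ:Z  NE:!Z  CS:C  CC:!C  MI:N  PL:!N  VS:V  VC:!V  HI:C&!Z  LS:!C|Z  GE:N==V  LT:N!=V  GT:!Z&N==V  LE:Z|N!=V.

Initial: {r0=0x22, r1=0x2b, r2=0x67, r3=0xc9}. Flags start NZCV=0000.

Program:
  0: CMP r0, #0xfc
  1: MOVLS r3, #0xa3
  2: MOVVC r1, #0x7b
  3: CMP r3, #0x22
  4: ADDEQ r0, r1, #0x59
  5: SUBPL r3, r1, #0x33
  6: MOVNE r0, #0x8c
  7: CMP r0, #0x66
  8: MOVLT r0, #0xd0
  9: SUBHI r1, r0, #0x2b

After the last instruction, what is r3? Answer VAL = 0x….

0: ✓ CMP  NZCV=0000
1: ✓ MOVLS  r3←0xa3
2: ✓ MOVVC  r1←0x7b
3: ✓ CMP  NZCV=1010
4: · ADDEQ
5: · SUBPL
6: ✓ MOVNE  r0←0x8c
7: ✓ CMP  NZCV=0011
8: ✓ MOVLT  r0←0xd0
9: ✓ SUBHI  r1←0xa5

VAL = 0xa3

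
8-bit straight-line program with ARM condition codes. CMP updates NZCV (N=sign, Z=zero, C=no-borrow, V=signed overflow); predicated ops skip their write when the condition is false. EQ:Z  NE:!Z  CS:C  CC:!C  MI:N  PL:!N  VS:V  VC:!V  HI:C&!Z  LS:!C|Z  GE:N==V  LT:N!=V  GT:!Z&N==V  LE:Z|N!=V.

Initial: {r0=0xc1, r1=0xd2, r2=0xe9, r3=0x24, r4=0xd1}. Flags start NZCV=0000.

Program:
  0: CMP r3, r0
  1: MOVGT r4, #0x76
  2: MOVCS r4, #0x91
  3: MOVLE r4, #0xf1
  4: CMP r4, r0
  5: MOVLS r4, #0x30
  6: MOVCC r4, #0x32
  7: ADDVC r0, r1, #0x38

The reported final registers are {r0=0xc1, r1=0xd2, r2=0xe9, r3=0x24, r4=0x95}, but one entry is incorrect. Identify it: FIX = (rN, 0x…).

FIX = (r4, 0x32)

[0] flags=0000 → (cmp)
[1] flags=0000 GT?T → r4=0x76
[2] flags=0000 CS?F → skip
[3] flags=0000 LE?F → skip
[4] flags=1001 → (cmp)
[5] flags=1001 LS?T → r4=0x30
[6] flags=1001 CC?T → r4=0x32
[7] flags=1001 VC?F → skip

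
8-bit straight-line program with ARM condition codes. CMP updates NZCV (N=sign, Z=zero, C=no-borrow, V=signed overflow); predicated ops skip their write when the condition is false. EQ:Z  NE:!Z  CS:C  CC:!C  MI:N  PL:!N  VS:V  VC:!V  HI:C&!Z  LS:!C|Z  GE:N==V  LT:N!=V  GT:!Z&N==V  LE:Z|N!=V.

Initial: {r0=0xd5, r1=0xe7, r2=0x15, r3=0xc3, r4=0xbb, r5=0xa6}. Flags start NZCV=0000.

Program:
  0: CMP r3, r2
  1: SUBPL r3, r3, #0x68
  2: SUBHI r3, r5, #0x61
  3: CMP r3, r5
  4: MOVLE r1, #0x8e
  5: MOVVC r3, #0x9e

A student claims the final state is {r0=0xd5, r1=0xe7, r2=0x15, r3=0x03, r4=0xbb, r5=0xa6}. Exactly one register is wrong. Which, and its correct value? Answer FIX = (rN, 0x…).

FIX = (r3, 0x45)

0: ✓ CMP  NZCV=1010
1: · SUBPL
2: ✓ SUBHI  r3←0x45
3: ✓ CMP  NZCV=1001
4: · MOVLE
5: · MOVVC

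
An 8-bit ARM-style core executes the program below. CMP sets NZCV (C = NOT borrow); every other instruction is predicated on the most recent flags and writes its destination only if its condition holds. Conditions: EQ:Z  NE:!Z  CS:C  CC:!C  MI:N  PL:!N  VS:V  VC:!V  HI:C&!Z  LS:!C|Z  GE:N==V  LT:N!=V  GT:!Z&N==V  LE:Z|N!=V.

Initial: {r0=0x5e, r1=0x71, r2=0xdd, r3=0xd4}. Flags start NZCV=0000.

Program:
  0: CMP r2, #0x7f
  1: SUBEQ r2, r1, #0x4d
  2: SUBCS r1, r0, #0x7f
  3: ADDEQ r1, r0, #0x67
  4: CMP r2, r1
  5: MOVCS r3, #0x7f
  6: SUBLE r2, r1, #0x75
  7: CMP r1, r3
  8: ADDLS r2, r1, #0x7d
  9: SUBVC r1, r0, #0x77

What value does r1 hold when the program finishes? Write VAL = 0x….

[0] flags=0011 → (cmp)
[1] flags=0011 EQ?F → skip
[2] flags=0011 CS?T → r1=0xdf
[3] flags=0011 EQ?F → skip
[4] flags=1000 → (cmp)
[5] flags=1000 CS?F → skip
[6] flags=1000 LE?T → r2=0x6a
[7] flags=0010 → (cmp)
[8] flags=0010 LS?F → skip
[9] flags=0010 VC?T → r1=0xe7

VAL = 0xe7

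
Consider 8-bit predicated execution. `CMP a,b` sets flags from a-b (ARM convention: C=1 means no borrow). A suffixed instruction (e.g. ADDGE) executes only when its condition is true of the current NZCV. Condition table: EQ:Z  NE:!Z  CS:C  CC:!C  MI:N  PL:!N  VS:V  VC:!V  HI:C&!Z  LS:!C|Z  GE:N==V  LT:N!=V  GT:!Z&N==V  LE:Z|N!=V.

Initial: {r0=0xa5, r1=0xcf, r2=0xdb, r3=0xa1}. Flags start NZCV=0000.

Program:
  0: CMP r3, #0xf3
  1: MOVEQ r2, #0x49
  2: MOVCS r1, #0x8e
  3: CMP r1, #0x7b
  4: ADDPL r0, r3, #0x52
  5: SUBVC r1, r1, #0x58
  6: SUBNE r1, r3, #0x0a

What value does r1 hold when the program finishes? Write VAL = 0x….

[0] flags=1000 → (cmp)
[1] flags=1000 EQ?F → skip
[2] flags=1000 CS?F → skip
[3] flags=0011 → (cmp)
[4] flags=0011 PL?T → r0=0xf3
[5] flags=0011 VC?F → skip
[6] flags=0011 NE?T → r1=0x97

VAL = 0x97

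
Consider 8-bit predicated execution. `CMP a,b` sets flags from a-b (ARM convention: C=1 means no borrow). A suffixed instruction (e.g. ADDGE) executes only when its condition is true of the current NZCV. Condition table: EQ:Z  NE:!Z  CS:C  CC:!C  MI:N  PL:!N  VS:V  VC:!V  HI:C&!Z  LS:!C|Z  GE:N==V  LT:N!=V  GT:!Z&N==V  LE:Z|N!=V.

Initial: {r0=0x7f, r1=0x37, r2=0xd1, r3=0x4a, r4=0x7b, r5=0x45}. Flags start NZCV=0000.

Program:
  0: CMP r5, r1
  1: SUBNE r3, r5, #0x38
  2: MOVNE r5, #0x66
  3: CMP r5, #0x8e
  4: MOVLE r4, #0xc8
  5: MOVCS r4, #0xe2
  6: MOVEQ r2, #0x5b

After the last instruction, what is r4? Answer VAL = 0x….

0: ✓ CMP  NZCV=0010
1: ✓ SUBNE  r3←0x0d
2: ✓ MOVNE  r5←0x66
3: ✓ CMP  NZCV=1001
4: · MOVLE
5: · MOVCS
6: · MOVEQ

VAL = 0x7b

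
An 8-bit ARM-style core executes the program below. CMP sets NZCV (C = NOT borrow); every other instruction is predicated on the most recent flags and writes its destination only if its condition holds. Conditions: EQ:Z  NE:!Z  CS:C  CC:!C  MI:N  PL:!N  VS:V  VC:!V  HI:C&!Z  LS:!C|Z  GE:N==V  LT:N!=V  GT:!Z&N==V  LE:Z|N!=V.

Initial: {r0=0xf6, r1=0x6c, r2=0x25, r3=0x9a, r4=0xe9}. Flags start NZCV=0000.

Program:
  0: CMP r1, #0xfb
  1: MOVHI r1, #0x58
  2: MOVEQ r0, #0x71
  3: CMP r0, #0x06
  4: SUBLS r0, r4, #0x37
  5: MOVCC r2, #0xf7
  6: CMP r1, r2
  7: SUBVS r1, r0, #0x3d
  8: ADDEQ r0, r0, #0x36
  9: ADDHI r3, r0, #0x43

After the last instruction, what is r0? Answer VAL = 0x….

0: ✓ CMP  NZCV=0000
1: · MOVHI
2: · MOVEQ
3: ✓ CMP  NZCV=1010
4: · SUBLS
5: · MOVCC
6: ✓ CMP  NZCV=0010
7: · SUBVS
8: · ADDEQ
9: ✓ ADDHI  r3←0x39

VAL = 0xf6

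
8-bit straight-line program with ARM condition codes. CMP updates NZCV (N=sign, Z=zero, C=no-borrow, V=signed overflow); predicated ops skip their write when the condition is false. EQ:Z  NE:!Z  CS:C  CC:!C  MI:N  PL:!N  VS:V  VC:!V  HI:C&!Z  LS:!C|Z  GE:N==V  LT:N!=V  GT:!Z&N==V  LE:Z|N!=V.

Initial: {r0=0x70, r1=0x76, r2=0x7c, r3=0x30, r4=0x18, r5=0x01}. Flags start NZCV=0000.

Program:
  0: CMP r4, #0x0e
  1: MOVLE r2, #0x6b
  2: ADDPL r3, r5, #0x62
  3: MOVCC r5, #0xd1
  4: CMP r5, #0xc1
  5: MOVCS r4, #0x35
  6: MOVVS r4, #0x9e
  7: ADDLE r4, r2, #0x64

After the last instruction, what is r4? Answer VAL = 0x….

VAL = 0x18

0: ✓ CMP  NZCV=0010
1: · MOVLE
2: ✓ ADDPL  r3←0x63
3: · MOVCC
4: ✓ CMP  NZCV=0000
5: · MOVCS
6: · MOVVS
7: · ADDLE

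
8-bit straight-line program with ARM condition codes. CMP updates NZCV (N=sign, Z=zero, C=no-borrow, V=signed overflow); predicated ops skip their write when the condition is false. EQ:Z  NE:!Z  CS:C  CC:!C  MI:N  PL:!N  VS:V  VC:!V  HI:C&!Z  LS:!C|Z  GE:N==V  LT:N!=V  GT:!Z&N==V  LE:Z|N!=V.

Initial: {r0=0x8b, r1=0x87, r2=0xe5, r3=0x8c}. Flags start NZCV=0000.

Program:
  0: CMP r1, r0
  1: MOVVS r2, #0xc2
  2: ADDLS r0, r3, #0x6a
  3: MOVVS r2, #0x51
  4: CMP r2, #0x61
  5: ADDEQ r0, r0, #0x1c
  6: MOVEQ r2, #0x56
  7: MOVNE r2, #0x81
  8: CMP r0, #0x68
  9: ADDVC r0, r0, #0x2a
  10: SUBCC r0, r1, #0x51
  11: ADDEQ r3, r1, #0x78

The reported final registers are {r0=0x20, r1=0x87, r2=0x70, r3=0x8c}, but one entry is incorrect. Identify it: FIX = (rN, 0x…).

FIX = (r2, 0x81)

[0] flags=1000 → (cmp)
[1] flags=1000 VS?F → skip
[2] flags=1000 LS?T → r0=0xf6
[3] flags=1000 VS?F → skip
[4] flags=1010 → (cmp)
[5] flags=1010 EQ?F → skip
[6] flags=1010 EQ?F → skip
[7] flags=1010 NE?T → r2=0x81
[8] flags=1010 → (cmp)
[9] flags=1010 VC?T → r0=0x20
[10] flags=1010 CC?F → skip
[11] flags=1010 EQ?F → skip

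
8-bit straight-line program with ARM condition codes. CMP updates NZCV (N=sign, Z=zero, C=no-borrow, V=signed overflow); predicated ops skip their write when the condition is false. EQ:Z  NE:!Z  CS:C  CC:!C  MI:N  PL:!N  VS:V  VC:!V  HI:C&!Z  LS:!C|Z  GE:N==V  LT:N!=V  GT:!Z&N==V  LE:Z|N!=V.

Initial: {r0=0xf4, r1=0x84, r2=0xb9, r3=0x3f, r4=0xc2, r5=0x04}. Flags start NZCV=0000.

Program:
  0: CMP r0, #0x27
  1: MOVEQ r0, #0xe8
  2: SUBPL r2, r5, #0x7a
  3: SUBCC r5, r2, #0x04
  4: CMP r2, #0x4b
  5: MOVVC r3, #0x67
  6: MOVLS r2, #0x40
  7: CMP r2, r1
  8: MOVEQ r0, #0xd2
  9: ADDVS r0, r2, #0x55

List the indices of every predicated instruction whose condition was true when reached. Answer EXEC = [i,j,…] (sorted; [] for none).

0: ✓ CMP  NZCV=1010
1: · MOVEQ
2: · SUBPL
3: · SUBCC
4: ✓ CMP  NZCV=0011
5: · MOVVC
6: · MOVLS
7: ✓ CMP  NZCV=0010
8: · MOVEQ
9: · ADDVS

EXEC = []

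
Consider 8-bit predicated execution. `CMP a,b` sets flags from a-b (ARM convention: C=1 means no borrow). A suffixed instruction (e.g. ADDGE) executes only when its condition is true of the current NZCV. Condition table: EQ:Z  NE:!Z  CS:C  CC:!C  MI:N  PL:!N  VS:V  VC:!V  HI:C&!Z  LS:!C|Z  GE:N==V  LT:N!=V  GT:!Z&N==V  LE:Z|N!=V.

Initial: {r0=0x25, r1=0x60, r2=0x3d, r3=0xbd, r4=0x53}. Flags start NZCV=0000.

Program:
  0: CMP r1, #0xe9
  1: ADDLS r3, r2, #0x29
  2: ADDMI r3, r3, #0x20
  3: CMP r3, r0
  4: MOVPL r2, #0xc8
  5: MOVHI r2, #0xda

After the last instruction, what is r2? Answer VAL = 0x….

[0] flags=0000 → (cmp)
[1] flags=0000 LS?T → r3=0x66
[2] flags=0000 MI?F → skip
[3] flags=0010 → (cmp)
[4] flags=0010 PL?T → r2=0xc8
[5] flags=0010 HI?T → r2=0xda

VAL = 0xda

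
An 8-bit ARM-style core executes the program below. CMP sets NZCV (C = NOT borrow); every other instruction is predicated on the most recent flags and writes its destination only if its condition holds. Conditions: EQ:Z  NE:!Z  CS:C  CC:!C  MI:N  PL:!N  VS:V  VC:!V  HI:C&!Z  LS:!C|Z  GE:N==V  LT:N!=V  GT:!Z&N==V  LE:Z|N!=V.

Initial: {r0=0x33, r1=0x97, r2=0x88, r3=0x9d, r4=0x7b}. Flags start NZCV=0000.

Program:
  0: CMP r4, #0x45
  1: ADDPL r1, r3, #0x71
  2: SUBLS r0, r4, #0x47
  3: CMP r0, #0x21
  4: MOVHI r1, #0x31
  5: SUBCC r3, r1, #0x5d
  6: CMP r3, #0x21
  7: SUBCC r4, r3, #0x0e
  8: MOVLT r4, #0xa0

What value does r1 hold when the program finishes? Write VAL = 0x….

[0] flags=0010 → (cmp)
[1] flags=0010 PL?T → r1=0x0e
[2] flags=0010 LS?F → skip
[3] flags=0010 → (cmp)
[4] flags=0010 HI?T → r1=0x31
[5] flags=0010 CC?F → skip
[6] flags=0011 → (cmp)
[7] flags=0011 CC?F → skip
[8] flags=0011 LT?T → r4=0xa0

VAL = 0x31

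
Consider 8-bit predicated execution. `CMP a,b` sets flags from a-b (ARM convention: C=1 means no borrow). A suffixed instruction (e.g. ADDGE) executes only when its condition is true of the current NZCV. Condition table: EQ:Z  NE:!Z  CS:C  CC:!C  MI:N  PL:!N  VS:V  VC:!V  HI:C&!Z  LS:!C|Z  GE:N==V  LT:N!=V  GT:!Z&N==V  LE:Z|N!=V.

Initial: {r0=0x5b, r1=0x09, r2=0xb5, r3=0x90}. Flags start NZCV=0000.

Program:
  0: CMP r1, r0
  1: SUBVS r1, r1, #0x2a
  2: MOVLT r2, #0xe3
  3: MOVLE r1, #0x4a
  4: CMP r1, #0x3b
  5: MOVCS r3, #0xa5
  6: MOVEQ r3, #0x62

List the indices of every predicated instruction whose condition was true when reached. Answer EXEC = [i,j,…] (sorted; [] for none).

0: ✓ CMP  NZCV=1000
1: · SUBVS
2: ✓ MOVLT  r2←0xe3
3: ✓ MOVLE  r1←0x4a
4: ✓ CMP  NZCV=0010
5: ✓ MOVCS  r3←0xa5
6: · MOVEQ

EXEC = [2,3,5]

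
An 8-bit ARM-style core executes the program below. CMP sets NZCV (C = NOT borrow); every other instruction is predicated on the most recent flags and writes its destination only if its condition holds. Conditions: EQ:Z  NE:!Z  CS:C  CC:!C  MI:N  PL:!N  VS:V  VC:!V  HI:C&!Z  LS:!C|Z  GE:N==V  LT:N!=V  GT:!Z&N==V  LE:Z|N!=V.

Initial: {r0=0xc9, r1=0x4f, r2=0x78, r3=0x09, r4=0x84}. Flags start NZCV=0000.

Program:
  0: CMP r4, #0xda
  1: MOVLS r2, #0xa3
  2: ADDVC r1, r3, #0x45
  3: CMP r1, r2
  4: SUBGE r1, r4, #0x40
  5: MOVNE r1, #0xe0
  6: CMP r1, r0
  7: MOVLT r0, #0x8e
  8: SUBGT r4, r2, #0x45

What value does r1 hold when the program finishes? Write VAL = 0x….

[0] flags=1000 → (cmp)
[1] flags=1000 LS?T → r2=0xa3
[2] flags=1000 VC?T → r1=0x4e
[3] flags=1001 → (cmp)
[4] flags=1001 GE?T → r1=0x44
[5] flags=1001 NE?T → r1=0xe0
[6] flags=0010 → (cmp)
[7] flags=0010 LT?F → skip
[8] flags=0010 GT?T → r4=0x5e

VAL = 0xe0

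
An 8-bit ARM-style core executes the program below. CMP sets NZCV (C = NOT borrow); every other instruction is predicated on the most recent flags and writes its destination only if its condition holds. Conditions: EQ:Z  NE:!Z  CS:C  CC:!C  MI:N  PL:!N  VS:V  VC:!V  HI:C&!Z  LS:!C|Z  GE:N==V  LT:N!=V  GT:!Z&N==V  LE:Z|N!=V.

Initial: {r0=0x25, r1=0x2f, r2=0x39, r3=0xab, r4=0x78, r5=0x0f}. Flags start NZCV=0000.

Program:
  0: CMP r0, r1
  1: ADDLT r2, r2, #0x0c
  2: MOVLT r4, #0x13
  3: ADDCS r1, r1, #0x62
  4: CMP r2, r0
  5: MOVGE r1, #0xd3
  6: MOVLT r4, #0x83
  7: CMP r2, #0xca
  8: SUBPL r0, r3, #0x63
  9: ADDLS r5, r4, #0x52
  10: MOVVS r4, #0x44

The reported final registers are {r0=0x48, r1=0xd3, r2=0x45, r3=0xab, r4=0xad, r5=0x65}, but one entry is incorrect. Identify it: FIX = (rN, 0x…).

FIX = (r4, 0x13)

0: ✓ CMP  NZCV=1000
1: ✓ ADDLT  r2←0x45
2: ✓ MOVLT  r4←0x13
3: · ADDCS
4: ✓ CMP  NZCV=0010
5: ✓ MOVGE  r1←0xd3
6: · MOVLT
7: ✓ CMP  NZCV=0000
8: ✓ SUBPL  r0←0x48
9: ✓ ADDLS  r5←0x65
10: · MOVVS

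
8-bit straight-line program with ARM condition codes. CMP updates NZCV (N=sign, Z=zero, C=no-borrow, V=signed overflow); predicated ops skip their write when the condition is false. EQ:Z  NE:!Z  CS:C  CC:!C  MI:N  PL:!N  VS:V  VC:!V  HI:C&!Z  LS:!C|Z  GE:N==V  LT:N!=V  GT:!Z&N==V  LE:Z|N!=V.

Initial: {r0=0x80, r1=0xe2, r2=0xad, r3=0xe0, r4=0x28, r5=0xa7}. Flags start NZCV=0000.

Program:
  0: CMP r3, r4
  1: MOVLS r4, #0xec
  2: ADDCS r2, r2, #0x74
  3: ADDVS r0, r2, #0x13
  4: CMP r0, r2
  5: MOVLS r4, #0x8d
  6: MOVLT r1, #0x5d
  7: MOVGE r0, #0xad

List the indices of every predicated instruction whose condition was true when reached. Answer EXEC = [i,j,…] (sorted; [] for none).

EXEC = [2,6]

0: ✓ CMP  NZCV=1010
1: · MOVLS
2: ✓ ADDCS  r2←0x21
3: · ADDVS
4: ✓ CMP  NZCV=0011
5: · MOVLS
6: ✓ MOVLT  r1←0x5d
7: · MOVGE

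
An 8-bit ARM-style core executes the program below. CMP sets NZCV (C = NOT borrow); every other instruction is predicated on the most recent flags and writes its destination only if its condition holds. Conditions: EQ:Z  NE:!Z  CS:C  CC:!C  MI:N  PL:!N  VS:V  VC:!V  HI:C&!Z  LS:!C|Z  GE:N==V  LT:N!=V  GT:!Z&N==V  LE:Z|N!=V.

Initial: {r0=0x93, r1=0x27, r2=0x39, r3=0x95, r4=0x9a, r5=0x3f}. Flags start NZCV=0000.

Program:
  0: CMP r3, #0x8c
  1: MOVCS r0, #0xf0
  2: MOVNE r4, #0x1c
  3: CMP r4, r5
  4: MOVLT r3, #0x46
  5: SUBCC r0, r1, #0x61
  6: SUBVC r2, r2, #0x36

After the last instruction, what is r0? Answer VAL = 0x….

VAL = 0xc6

[0] flags=0010 → (cmp)
[1] flags=0010 CS?T → r0=0xf0
[2] flags=0010 NE?T → r4=0x1c
[3] flags=1000 → (cmp)
[4] flags=1000 LT?T → r3=0x46
[5] flags=1000 CC?T → r0=0xc6
[6] flags=1000 VC?T → r2=0x03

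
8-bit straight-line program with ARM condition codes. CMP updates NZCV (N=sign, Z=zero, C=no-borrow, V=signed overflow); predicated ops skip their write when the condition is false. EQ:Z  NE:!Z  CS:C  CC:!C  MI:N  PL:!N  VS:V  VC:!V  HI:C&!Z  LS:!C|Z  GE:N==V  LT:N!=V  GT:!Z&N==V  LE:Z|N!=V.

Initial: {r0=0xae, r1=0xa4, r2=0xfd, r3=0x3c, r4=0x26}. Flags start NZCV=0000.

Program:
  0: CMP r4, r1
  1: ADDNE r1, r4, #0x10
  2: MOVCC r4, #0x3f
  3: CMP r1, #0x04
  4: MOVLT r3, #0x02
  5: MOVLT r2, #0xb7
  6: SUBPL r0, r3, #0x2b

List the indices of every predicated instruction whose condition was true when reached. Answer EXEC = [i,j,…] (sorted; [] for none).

EXEC = [1,2,6]

0: ✓ CMP  NZCV=1001
1: ✓ ADDNE  r1←0x36
2: ✓ MOVCC  r4←0x3f
3: ✓ CMP  NZCV=0010
4: · MOVLT
5: · MOVLT
6: ✓ SUBPL  r0←0x11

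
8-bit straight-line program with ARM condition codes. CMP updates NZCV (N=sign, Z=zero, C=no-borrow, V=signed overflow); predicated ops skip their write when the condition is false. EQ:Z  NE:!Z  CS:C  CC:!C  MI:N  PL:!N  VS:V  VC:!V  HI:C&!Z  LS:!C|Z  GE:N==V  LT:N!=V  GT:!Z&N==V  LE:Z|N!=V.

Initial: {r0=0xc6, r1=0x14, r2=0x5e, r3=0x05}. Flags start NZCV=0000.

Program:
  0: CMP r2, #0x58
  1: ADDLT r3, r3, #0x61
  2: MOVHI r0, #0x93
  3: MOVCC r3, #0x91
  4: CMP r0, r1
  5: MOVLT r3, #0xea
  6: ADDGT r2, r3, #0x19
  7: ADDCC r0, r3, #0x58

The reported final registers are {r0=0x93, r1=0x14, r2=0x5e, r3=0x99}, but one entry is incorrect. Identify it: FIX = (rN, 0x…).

0: ✓ CMP  NZCV=0010
1: · ADDLT
2: ✓ MOVHI  r0←0x93
3: · MOVCC
4: ✓ CMP  NZCV=0011
5: ✓ MOVLT  r3←0xea
6: · ADDGT
7: · ADDCC

FIX = (r3, 0xea)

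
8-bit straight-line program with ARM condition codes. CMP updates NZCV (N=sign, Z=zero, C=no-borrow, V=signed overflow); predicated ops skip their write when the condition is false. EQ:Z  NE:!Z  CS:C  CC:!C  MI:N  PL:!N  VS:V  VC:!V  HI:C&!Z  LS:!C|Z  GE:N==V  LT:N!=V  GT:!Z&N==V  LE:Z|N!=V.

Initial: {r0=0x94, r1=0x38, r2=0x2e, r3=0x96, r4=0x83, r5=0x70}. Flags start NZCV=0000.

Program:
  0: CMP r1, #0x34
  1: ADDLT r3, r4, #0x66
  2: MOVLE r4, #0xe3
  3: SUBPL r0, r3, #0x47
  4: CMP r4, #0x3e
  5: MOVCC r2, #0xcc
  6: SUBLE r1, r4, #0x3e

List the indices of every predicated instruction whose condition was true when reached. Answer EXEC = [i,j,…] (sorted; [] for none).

EXEC = [3,6]

0: ✓ CMP  NZCV=0010
1: · ADDLT
2: · MOVLE
3: ✓ SUBPL  r0←0x4f
4: ✓ CMP  NZCV=0011
5: · MOVCC
6: ✓ SUBLE  r1←0x45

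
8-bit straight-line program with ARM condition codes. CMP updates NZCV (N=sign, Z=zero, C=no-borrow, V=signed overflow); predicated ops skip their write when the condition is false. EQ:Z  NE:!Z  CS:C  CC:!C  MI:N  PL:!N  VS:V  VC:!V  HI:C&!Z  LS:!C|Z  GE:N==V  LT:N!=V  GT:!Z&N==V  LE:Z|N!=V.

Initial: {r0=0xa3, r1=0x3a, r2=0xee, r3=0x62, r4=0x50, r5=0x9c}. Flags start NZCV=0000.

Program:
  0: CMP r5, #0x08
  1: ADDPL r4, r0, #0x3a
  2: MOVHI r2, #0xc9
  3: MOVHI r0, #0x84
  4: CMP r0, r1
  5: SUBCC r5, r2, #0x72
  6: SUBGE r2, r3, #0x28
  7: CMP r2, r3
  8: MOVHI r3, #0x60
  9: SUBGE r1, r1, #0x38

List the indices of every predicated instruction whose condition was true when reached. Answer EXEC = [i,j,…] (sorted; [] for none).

EXEC = [2,3,8]

0: ✓ CMP  NZCV=1010
1: · ADDPL
2: ✓ MOVHI  r2←0xc9
3: ✓ MOVHI  r0←0x84
4: ✓ CMP  NZCV=0011
5: · SUBCC
6: · SUBGE
7: ✓ CMP  NZCV=0011
8: ✓ MOVHI  r3←0x60
9: · SUBGE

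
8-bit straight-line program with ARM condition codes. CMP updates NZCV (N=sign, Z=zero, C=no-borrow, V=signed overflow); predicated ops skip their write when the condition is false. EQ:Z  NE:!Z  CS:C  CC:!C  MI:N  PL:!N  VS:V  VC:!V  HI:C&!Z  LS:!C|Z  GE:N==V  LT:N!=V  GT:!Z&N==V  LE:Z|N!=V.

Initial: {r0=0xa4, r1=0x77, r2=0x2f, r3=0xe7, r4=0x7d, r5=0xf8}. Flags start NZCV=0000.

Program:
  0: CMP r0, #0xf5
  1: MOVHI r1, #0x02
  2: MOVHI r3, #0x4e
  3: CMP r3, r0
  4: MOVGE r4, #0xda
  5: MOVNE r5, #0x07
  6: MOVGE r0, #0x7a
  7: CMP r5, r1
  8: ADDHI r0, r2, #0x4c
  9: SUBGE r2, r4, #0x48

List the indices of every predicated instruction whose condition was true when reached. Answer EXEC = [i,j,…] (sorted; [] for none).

0: ✓ CMP  NZCV=1000
1: · MOVHI
2: · MOVHI
3: ✓ CMP  NZCV=0010
4: ✓ MOVGE  r4←0xda
5: ✓ MOVNE  r5←0x07
6: ✓ MOVGE  r0←0x7a
7: ✓ CMP  NZCV=1000
8: · ADDHI
9: · SUBGE

EXEC = [4,5,6]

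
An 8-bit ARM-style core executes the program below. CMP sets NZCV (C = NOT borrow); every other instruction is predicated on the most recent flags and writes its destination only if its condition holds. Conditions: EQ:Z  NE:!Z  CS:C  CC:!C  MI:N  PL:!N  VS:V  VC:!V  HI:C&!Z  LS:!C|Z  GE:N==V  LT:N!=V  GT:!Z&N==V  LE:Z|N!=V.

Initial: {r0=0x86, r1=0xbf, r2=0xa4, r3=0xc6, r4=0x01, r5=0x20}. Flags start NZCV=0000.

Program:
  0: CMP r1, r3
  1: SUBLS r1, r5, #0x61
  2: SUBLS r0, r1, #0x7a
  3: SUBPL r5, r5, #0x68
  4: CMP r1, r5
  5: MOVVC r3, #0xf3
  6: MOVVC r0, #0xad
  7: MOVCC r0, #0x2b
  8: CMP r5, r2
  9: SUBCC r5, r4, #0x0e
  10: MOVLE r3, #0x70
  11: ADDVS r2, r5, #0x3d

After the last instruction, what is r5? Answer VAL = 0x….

0: ✓ CMP  NZCV=1000
1: ✓ SUBLS  r1←0xbf
2: ✓ SUBLS  r0←0x45
3: · SUBPL
4: ✓ CMP  NZCV=1010
5: ✓ MOVVC  r3←0xf3
6: ✓ MOVVC  r0←0xad
7: · MOVCC
8: ✓ CMP  NZCV=0000
9: ✓ SUBCC  r5←0xf3
10: · MOVLE
11: · ADDVS

VAL = 0xf3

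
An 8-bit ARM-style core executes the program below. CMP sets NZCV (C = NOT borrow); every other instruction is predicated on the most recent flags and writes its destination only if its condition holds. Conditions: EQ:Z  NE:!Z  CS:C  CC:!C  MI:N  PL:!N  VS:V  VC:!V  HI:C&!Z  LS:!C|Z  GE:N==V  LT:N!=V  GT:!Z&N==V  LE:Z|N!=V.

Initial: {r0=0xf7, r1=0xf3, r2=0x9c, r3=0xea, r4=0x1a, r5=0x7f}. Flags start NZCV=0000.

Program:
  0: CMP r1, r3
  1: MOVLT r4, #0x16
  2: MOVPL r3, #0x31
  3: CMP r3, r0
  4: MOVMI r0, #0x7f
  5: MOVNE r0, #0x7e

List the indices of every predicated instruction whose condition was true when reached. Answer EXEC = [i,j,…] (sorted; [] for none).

EXEC = [2,5]

0: ✓ CMP  NZCV=0010
1: · MOVLT
2: ✓ MOVPL  r3←0x31
3: ✓ CMP  NZCV=0000
4: · MOVMI
5: ✓ MOVNE  r0←0x7e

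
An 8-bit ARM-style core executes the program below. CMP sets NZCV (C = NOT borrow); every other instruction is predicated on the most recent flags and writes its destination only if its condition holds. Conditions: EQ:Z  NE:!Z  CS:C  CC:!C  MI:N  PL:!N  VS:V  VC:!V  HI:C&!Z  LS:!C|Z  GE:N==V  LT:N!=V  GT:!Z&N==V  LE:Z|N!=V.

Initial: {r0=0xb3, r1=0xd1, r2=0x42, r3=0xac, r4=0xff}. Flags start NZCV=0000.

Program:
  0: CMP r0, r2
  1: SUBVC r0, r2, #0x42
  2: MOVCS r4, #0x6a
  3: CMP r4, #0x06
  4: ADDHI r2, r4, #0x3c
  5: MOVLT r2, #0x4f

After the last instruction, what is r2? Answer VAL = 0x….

0: ✓ CMP  NZCV=0011
1: · SUBVC
2: ✓ MOVCS  r4←0x6a
3: ✓ CMP  NZCV=0010
4: ✓ ADDHI  r2←0xa6
5: · MOVLT

VAL = 0xa6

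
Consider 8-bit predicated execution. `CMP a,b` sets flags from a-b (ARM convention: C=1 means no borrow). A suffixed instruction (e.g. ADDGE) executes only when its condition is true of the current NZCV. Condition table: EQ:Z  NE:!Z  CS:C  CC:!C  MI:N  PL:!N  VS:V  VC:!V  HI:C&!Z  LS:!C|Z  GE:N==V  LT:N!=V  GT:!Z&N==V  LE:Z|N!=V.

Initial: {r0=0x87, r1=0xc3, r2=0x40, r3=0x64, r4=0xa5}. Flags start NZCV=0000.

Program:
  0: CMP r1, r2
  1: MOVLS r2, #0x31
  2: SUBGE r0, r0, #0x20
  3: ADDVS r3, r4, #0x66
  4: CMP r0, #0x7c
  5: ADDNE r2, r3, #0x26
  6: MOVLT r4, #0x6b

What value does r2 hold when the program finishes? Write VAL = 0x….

0: ✓ CMP  NZCV=1010
1: · MOVLS
2: · SUBGE
3: · ADDVS
4: ✓ CMP  NZCV=0011
5: ✓ ADDNE  r2←0x8a
6: ✓ MOVLT  r4←0x6b

VAL = 0x8a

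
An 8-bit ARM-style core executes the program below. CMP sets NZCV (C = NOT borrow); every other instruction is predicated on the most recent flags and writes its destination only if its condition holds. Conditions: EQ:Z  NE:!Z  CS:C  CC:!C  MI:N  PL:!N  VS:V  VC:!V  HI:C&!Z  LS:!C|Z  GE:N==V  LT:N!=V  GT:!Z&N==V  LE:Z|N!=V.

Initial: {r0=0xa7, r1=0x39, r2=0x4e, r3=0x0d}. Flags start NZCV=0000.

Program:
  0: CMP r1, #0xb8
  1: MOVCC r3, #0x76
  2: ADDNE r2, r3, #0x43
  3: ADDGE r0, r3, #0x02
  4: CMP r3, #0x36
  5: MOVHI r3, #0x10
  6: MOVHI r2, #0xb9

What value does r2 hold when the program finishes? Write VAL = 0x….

[0] flags=1001 → (cmp)
[1] flags=1001 CC?T → r3=0x76
[2] flags=1001 NE?T → r2=0xb9
[3] flags=1001 GE?T → r0=0x78
[4] flags=0010 → (cmp)
[5] flags=0010 HI?T → r3=0x10
[6] flags=0010 HI?T → r2=0xb9

VAL = 0xb9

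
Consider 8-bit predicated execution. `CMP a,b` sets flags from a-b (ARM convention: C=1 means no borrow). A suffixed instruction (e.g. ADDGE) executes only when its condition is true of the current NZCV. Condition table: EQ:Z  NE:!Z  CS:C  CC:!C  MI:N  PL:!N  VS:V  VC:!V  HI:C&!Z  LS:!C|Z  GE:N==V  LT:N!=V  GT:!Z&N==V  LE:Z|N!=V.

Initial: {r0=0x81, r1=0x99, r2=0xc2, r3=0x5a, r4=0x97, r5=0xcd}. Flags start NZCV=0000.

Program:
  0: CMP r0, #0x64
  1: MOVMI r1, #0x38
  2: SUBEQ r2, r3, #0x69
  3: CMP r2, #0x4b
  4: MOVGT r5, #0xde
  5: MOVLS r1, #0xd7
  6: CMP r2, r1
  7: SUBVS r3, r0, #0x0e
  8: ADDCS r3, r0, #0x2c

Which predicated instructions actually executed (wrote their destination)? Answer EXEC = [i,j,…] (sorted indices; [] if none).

EXEC = [8]

[0] flags=0011 → (cmp)
[1] flags=0011 MI?F → skip
[2] flags=0011 EQ?F → skip
[3] flags=0011 → (cmp)
[4] flags=0011 GT?F → skip
[5] flags=0011 LS?F → skip
[6] flags=0010 → (cmp)
[7] flags=0010 VS?F → skip
[8] flags=0010 CS?T → r3=0xad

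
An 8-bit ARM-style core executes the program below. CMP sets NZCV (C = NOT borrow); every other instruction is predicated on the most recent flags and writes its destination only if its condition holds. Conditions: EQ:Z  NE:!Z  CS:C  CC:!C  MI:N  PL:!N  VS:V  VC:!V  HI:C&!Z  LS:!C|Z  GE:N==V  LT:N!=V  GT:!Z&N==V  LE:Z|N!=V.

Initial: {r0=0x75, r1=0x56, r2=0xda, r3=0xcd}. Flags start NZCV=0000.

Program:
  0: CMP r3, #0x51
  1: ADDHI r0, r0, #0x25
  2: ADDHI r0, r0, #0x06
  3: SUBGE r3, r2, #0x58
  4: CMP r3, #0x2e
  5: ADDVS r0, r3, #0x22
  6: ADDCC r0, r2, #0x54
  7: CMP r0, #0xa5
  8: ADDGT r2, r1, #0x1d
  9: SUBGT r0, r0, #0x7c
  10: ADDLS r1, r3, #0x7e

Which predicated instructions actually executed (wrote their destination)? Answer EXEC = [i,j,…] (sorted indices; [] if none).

0: ✓ CMP  NZCV=0011
1: ✓ ADDHI  r0←0x9a
2: ✓ ADDHI  r0←0xa0
3: · SUBGE
4: ✓ CMP  NZCV=1010
5: · ADDVS
6: · ADDCC
7: ✓ CMP  NZCV=1000
8: · ADDGT
9: · SUBGT
10: ✓ ADDLS  r1←0x4b

EXEC = [1,2,10]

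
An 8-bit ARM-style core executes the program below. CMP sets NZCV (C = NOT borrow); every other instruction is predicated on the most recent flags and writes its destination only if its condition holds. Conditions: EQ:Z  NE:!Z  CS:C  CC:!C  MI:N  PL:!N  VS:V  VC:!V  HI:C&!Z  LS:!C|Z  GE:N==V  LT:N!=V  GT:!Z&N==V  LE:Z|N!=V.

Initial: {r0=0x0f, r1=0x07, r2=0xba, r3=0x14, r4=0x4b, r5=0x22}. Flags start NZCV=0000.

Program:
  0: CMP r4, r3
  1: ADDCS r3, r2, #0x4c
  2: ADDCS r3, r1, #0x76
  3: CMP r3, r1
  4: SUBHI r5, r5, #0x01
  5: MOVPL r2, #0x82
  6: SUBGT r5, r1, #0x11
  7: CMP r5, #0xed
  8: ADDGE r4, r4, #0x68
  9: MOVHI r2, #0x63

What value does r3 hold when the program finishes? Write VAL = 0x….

[0] flags=0010 → (cmp)
[1] flags=0010 CS?T → r3=0x06
[2] flags=0010 CS?T → r3=0x7d
[3] flags=0010 → (cmp)
[4] flags=0010 HI?T → r5=0x21
[5] flags=0010 PL?T → r2=0x82
[6] flags=0010 GT?T → r5=0xf6
[7] flags=0010 → (cmp)
[8] flags=0010 GE?T → r4=0xb3
[9] flags=0010 HI?T → r2=0x63

VAL = 0x7d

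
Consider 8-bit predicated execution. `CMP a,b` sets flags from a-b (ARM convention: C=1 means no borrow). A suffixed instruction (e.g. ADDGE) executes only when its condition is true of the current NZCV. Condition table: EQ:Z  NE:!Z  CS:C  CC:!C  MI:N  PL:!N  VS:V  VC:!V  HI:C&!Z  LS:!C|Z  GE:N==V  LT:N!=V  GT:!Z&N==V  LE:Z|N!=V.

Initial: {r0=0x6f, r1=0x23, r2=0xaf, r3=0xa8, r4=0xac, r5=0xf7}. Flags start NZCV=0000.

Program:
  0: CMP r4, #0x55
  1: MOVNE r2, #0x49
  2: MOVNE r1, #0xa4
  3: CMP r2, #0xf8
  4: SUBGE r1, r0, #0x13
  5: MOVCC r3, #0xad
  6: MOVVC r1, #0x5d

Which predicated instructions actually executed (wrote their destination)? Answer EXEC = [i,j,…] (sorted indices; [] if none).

0: ✓ CMP  NZCV=0011
1: ✓ MOVNE  r2←0x49
2: ✓ MOVNE  r1←0xa4
3: ✓ CMP  NZCV=0000
4: ✓ SUBGE  r1←0x5c
5: ✓ MOVCC  r3←0xad
6: ✓ MOVVC  r1←0x5d

EXEC = [1,2,4,5,6]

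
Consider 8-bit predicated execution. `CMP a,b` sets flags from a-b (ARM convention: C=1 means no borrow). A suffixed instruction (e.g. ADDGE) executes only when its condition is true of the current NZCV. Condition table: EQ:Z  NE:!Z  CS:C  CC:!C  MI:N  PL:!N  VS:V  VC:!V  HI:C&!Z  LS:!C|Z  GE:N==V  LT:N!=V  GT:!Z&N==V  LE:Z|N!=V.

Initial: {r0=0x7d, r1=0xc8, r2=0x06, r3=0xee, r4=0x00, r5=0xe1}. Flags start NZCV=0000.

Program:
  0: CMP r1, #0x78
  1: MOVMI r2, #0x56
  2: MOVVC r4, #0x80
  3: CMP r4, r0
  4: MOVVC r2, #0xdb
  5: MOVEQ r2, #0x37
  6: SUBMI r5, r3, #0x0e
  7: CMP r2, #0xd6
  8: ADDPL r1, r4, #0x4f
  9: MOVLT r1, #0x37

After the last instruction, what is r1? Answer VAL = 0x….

0: ✓ CMP  NZCV=0011
1: · MOVMI
2: · MOVVC
3: ✓ CMP  NZCV=1000
4: ✓ MOVVC  r2←0xdb
5: · MOVEQ
6: ✓ SUBMI  r5←0xe0
7: ✓ CMP  NZCV=0010
8: ✓ ADDPL  r1←0x4f
9: · MOVLT

VAL = 0x4f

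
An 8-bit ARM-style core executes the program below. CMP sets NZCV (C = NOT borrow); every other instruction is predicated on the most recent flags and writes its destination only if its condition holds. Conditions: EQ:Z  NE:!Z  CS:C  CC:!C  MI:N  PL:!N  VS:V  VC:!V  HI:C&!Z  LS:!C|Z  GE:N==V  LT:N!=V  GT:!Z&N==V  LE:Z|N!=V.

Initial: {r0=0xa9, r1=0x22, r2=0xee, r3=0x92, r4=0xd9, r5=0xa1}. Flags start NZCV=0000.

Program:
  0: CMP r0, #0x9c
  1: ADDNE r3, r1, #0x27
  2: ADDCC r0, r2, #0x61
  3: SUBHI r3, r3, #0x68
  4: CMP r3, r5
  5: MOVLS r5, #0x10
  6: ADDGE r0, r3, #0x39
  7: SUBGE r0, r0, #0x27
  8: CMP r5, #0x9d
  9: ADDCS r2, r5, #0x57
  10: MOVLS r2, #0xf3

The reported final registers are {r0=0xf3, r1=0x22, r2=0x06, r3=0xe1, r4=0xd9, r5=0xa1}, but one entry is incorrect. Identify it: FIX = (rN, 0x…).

[0] flags=0010 → (cmp)
[1] flags=0010 NE?T → r3=0x49
[2] flags=0010 CC?F → skip
[3] flags=0010 HI?T → r3=0xe1
[4] flags=0010 → (cmp)
[5] flags=0010 LS?F → skip
[6] flags=0010 GE?T → r0=0x1a
[7] flags=0010 GE?T → r0=0xf3
[8] flags=0010 → (cmp)
[9] flags=0010 CS?T → r2=0xf8
[10] flags=0010 LS?F → skip

FIX = (r2, 0xf8)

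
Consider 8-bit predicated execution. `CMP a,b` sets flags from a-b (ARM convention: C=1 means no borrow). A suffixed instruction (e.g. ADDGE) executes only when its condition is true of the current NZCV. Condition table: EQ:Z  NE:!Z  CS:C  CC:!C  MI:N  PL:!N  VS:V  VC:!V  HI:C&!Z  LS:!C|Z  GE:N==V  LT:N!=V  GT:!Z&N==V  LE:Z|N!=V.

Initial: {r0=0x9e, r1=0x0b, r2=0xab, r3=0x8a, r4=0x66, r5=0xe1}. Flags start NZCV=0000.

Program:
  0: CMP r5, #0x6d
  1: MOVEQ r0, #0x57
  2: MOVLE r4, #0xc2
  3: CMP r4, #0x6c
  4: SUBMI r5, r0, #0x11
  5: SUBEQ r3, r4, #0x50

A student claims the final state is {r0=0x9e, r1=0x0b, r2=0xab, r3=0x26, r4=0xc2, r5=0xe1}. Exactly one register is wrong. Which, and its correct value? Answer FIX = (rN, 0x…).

FIX = (r3, 0x8a)

0: ✓ CMP  NZCV=0011
1: · MOVEQ
2: ✓ MOVLE  r4←0xc2
3: ✓ CMP  NZCV=0011
4: · SUBMI
5: · SUBEQ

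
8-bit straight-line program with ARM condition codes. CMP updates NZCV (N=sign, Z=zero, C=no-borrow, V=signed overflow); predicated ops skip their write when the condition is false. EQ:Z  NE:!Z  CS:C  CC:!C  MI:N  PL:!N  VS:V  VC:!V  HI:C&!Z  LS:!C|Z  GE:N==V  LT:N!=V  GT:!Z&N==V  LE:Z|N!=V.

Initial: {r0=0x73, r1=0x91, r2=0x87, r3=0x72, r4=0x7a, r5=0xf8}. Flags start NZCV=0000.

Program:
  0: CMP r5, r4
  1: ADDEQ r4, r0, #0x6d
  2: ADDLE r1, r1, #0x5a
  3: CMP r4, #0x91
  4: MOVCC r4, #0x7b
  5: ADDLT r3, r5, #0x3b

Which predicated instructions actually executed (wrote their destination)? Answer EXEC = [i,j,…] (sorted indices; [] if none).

0: ✓ CMP  NZCV=0011
1: · ADDEQ
2: ✓ ADDLE  r1←0xeb
3: ✓ CMP  NZCV=1001
4: ✓ MOVCC  r4←0x7b
5: · ADDLT

EXEC = [2,4]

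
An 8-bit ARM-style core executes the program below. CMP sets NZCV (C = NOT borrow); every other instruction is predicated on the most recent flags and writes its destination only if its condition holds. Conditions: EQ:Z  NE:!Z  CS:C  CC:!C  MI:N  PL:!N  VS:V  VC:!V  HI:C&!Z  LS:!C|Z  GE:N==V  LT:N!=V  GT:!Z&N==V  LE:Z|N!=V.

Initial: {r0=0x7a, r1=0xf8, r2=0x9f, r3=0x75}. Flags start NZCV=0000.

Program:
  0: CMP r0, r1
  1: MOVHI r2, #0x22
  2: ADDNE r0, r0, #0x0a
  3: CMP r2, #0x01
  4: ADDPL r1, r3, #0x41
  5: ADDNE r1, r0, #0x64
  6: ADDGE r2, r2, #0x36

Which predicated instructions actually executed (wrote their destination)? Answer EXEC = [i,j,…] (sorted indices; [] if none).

EXEC = [2,5]

[0] flags=1001 → (cmp)
[1] flags=1001 HI?F → skip
[2] flags=1001 NE?T → r0=0x84
[3] flags=1010 → (cmp)
[4] flags=1010 PL?F → skip
[5] flags=1010 NE?T → r1=0xe8
[6] flags=1010 GE?F → skip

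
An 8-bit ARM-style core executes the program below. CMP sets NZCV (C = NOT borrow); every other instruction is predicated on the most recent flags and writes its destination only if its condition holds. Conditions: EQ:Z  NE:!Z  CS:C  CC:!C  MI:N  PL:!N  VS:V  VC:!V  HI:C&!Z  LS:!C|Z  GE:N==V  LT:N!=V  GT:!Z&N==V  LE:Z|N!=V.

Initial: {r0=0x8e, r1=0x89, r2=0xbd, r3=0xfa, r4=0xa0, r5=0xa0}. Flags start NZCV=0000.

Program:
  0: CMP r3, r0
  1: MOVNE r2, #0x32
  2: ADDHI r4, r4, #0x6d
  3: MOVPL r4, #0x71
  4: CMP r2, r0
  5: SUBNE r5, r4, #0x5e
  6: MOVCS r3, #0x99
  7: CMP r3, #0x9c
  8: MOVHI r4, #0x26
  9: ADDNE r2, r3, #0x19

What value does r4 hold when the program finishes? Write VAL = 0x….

[0] flags=0010 → (cmp)
[1] flags=0010 NE?T → r2=0x32
[2] flags=0010 HI?T → r4=0x0d
[3] flags=0010 PL?T → r4=0x71
[4] flags=1001 → (cmp)
[5] flags=1001 NE?T → r5=0x13
[6] flags=1001 CS?F → skip
[7] flags=0010 → (cmp)
[8] flags=0010 HI?T → r4=0x26
[9] flags=0010 NE?T → r2=0x13

VAL = 0x26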